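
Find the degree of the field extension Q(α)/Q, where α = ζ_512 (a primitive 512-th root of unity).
[Q(α):Q] = 256

The minimal polynomial of ζ_512 over Q is the 512-th cyclotomic polynomial Φ_512(x), which is irreducible over Q and has degree φ(512) = 256. Hence [Q(α):Q] = φ(512) = 256.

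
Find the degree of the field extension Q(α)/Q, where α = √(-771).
[Q(α):Q] = 2

[Q(α):Q] equals the degree of the minimal polynomial of α. Here α^2 = -771 and x^2 + 771 is irreducible (d = -771 is squarefree, ≠ 1, hence not a square), so deg(m_α) = 2. Thus [Q(α):Q] = 2.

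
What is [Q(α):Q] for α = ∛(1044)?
[Q(α):Q] = 3

The minimal polynomial of α is x^3 - 1044, irreducible over Q since 1044 is not a perfect cube (so x^3 - 1044 has no rational root). Hence [Q(α):Q] = deg(m_α) = 3.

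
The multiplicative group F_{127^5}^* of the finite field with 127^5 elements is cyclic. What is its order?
|F_{127^5}^*| = 33038369406

F_{127^5} has 127^5 = 33038369407 elements; its multiplicative group consists of all nonzero elements, so |F_{127^5}^*| = 33038369407 - 1 = 33038369406. (It is cyclic since any finite subgroup of the multiplicative group of a field is cyclic.)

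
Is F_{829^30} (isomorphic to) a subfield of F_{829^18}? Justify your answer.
No: F_{829^30} is not a subfield of F_{829^18}

F_{p^m} embeds in F_{p^n} iff m | n. Here 30 ∤ 18 (since 18 = 0·30 + 18 with remainder 18 ≠ 0), so F_{829^30} is not a subfield of F_{829^18}. Equivalently: if it were, the tower law would give 30 = [F_{829^30}:F_829] dividing [F_{829^18}:F_829] = 18, contradiction.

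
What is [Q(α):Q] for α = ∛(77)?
[Q(α):Q] = 3

The minimal polynomial of α is x^3 - 77, irreducible over Q since 77 is not a perfect cube (so x^3 - 77 has no rational root). Hence [Q(α):Q] = deg(m_α) = 3.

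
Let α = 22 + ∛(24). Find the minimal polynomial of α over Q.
m_α(x) = x^3 - 66x^2 + 1452x - 10672

Set β = α - 22 = ∛(24), so β^3 = 24. Then (α - 22)^3 - 24 = 0, i.e. α is a root of g(x) = (x - 22)^3 - 24 = x^3 - 66x^2 + 1452x - 10672. Since g(x) = h(x - 22) where h(x) = x^3 - 24, and h is irreducible over Q (because 24 is not a perfect cube, so h has no rational root, and a monic cubic with no rational root is irreducible), g is also irreducible (irreducibility is preserved under the substitution x → x - 22). Hence m_α(x) = x^3 - 66x^2 + 1452x - 10672.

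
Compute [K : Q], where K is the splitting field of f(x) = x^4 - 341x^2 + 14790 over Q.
[K : Q] = 4

Solving the quadratic in x^2: x^2 = (341 ± √(341^2 - 4·14790))/2 = (341 ± √57121)/2 = (341 ± 239)/2, giving x^2 = 290 or x^2 = 51. So f(x) = (x^2 - 290)(x^2 - 51) and the roots of f are ±√290, ±√51. Hence the splitting field is K = Q(√290, √51). Since 290 and 51 are distinct squarefree integers > 1, their product 14790 is not a perfect square, so √51 ∉ Q(√290). By the tower law [K:Q] = [Q(√290,√51):Q(√290)] · [Q(√290):Q] = 2 · 2 = 4.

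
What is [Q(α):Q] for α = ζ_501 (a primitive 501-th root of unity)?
[Q(α):Q] = 332

The minimal polynomial of ζ_501 over Q is the 501-th cyclotomic polynomial Φ_501(x), which is irreducible over Q and has degree φ(501) = 332. Hence [Q(α):Q] = φ(501) = 332.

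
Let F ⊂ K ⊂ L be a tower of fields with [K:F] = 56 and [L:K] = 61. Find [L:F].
[L:F] = 3416

The tower law says that for any tower of field extensions F ⊂ K ⊂ L with finite degrees, [L:F] = [L:K] · [K:F]. Here this gives [L:F] = 61 · 56 = 3416.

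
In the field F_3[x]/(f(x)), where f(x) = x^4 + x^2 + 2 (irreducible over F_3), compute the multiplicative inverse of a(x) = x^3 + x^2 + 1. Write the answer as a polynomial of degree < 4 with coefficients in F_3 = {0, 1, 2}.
a(x)^(-1) ≡ 2x^2 + x + 1 (mod f(x))

Since f is irreducible over F_3, F_3[x]/(f) is a field and a(x) ≠ 0 has an inverse. Apply the extended Euclidean algorithm to f(x) and a(x) in F_3[x]: f(x) = (x + 2)·a(x) + (2x^2 + 2x);  a(x) = (2x)·(2x^2 + 2x) + (1). The last nonzero remainder is the constant 1 = gcd(f, a) in F_3. Back-substituting through the division chain expresses 1 = s(x)·a(x) + t(x)·f(x) with s(x) ≡ 2x^2 + x + 1 (mod f), so a(x)^(-1) ≡ s(x) = 2x^2 + x + 1 (mod f). Check: (x^3 + x^2 + 1)·(2x^2 + x + 1) = 2x^5 + 2x^3 + x + 1 ≡ 1 (mod x^4 + x^2 + 2).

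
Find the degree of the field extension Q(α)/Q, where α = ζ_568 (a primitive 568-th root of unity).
[Q(α):Q] = 280

The minimal polynomial of ζ_568 over Q is the 568-th cyclotomic polynomial Φ_568(x), which is irreducible over Q and has degree φ(568) = 280. Hence [Q(α):Q] = φ(568) = 280.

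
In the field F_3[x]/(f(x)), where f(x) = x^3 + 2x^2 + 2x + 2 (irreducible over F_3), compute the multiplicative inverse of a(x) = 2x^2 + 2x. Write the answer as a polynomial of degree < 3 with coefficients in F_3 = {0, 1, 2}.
a(x)^(-1) ≡ x^2 (mod f(x))

Since f is irreducible over F_3, F_3[x]/(f) is a field and a(x) ≠ 0 has an inverse. Apply the extended Euclidean algorithm to f(x) and a(x) in F_3[x]: f(x) = (2x + 2)·a(x) + (x + 2);  a(x) = (2x + 1)·(x + 2) + (1). The last nonzero remainder is the constant 1 = gcd(f, a) in F_3. Back-substituting through the division chain expresses 1 = s(x)·a(x) + t(x)·f(x) with s(x) ≡ x^2 (mod f), so a(x)^(-1) ≡ s(x) = x^2 (mod f). Check: (2x^2 + 2x)·(x^2) = 2x^4 + 2x^3 ≡ 1 (mod x^3 + 2x^2 + 2x + 2).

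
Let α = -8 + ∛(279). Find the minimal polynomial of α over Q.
m_α(x) = x^3 + 24x^2 + 192x + 233

Set β = α + 8 = ∛(279), so β^3 = 279. Then (α + 8)^3 - 279 = 0, i.e. α is a root of g(x) = (x + 8)^3 - 279 = x^3 + 24x^2 + 192x + 233. Since g(x) = h(x + 8) where h(x) = x^3 - 279, and h is irreducible over Q (because 279 is not a perfect cube, so h has no rational root, and a monic cubic with no rational root is irreducible), g is also irreducible (irreducibility is preserved under the substitution x → x + 8). Hence m_α(x) = x^3 + 24x^2 + 192x + 233.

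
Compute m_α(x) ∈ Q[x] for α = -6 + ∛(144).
m_α(x) = x^3 + 18x^2 + 108x + 72

Set β = α + 6 = ∛(144), so β^3 = 144. Then (α + 6)^3 - 144 = 0, i.e. α is a root of g(x) = (x + 6)^3 - 144 = x^3 + 18x^2 + 108x + 72. Since g(x) = h(x + 6) where h(x) = x^3 - 144, and h is irreducible over Q (because 144 is not a perfect cube, so h has no rational root, and a monic cubic with no rational root is irreducible), g is also irreducible (irreducibility is preserved under the substitution x → x + 6). Hence m_α(x) = x^3 + 18x^2 + 108x + 72.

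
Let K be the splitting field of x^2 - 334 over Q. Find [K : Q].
[K : Q] = 2

f(x) = x^2 - 334 factors as (x - √334)(x + √334). The splitting field is K = Q(√334). Since 334 is squarefree and > 1, it is not a perfect square, so x^2 - 334 is irreducible over Q and [Q(√334) : Q] = 2. Hence [K : Q] = 2.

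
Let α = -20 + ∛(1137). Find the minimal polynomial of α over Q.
m_α(x) = x^3 + 60x^2 + 1200x + 6863

Set β = α + 20 = ∛(1137), so β^3 = 1137. Then (α + 20)^3 - 1137 = 0, i.e. α is a root of g(x) = (x + 20)^3 - 1137 = x^3 + 60x^2 + 1200x + 6863. Since g(x) = h(x + 20) where h(x) = x^3 - 1137, and h is irreducible over Q (because 1137 is not a perfect cube, so h has no rational root, and a monic cubic with no rational root is irreducible), g is also irreducible (irreducibility is preserved under the substitution x → x + 20). Hence m_α(x) = x^3 + 60x^2 + 1200x + 6863.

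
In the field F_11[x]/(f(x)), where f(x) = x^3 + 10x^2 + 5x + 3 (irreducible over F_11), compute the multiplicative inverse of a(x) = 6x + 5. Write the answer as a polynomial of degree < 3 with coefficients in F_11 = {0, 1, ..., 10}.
a(x)^(-1) ≡ 8x^2 + 7 (mod f(x))

Since f is irreducible over F_11, F_11[x]/(f) is a field and a(x) ≠ 0 has an inverse. Apply the extended Euclidean algorithm to f(x) and a(x) in F_11[x]: f(x) = (2x^2 + 10)·a(x) + (8). The last nonzero remainder is the constant 8 = gcd(f, a) in F_11. Back-substituting through the division chain expresses 8 = s(x)·a(x) + t(x)·f(x) with s(x) ≡ 9x^2 + 1 (mod f), so (9x^2 + 1)·a(x) ≡ 8 (mod f). Multiplying by 8^(-1) ≡ 7 in F_11 gives a(x)^(-1) ≡ 7·(9x^2 + 1) ≡ 8x^2 + 7 (mod f). Check: (6x + 5)·(8x^2 + 7) = 4x^3 + 7x^2 + 9x + 2 ≡ 1 (mod x^3 + 10x^2 + 5x + 3).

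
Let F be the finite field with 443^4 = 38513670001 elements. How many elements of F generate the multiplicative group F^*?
There are φ(38513670000) = 8626176000 primitive elements

F_q^* is cyclic of order q - 1 = 38513670000. A cyclic group of order m has exactly φ(m) generators. Here m = 38513670000 = 2^4 · 3 · 5^4 · 13 · 17 · 37 · 157, so the number of primitive elements is φ(38513670000) = 8626176000.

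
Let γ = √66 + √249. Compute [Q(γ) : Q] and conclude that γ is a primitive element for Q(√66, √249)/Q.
[Q(γ) : Q] = 4 (equivalently, Q(γ) = Q(√66, √249))

Obviously Q(γ) ⊆ Q(√66, √249), and [Q(√66, √249):Q] = 4 (since 66, 249 are distinct squarefree integers > 1 with 16434 not a perfect square). To show equality we compute the minimal polynomial of γ. From γ = √66 + √249: γ^2 = 66 + 2√(16434) + 249 = 315 + 2√(16434), so γ^2 - 315 = 2√(16434); squaring, (γ^2 - 315)^2 = 4·16434, i.e. γ^4 - 630γ^2 + 99225 - 65736 = 0, i.e. γ^4 - 630γ^2 + 33489 = 0. So γ is a root of x^4 - 630x^2 + 33489. This polynomial is irreducible over Q: it has no rational root (each ±√66 ± √249 is irrational), and any factorization into two quadratics over Q would force √(16434) ∈ Q (pairing opposite roots) or √66, √249 ∈ Q (other pairings), all impossible. Hence [Q(γ):Q] = 4 = [Q(√66, √249):Q], so Q(γ) = Q(√66, √249).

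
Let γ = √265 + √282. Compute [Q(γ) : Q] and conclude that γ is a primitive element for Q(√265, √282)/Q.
[Q(γ) : Q] = 4 (equivalently, Q(γ) = Q(√265, √282))

Obviously Q(γ) ⊆ Q(√265, √282), and [Q(√265, √282):Q] = 4 (since 265, 282 are distinct squarefree integers > 1 with 74730 not a perfect square). To show equality we compute the minimal polynomial of γ. From γ = √265 + √282: γ^2 = 265 + 2√(74730) + 282 = 547 + 2√(74730), so γ^2 - 547 = 2√(74730); squaring, (γ^2 - 547)^2 = 4·74730, i.e. γ^4 - 1094γ^2 + 299209 - 298920 = 0, i.e. γ^4 - 1094γ^2 + 289 = 0. So γ is a root of x^4 - 1094x^2 + 289. This polynomial is irreducible over Q: it has no rational root (each ±√265 ± √282 is irrational), and any factorization into two quadratics over Q would force √(74730) ∈ Q (pairing opposite roots) or √265, √282 ∈ Q (other pairings), all impossible. Hence [Q(γ):Q] = 4 = [Q(√265, √282):Q], so Q(γ) = Q(√265, √282).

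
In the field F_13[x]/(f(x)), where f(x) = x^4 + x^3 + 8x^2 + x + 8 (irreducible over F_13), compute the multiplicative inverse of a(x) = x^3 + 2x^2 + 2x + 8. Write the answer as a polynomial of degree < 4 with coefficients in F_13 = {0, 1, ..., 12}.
a(x)^(-1) ≡ x^3 + 7x^2 + 6x + 11 (mod f(x))

Since f is irreducible over F_13, F_13[x]/(f) is a field and a(x) ≠ 0 has an inverse. Apply the extended Euclidean algorithm to f(x) and a(x) in F_13[x]: f(x) = (x + 12)·a(x) + (8x^2 + 8x + 3);  a(x) = (5x + 5)·(8x^2 + 8x + 3) + (12x + 6);  (8x^2 + 8x + 3) = (5x + 9)·(12x + 6) + (1). The last nonzero remainder is the constant 1 = gcd(f, a) in F_13. Back-substituting through the division chain expresses 1 = s(x)·a(x) + t(x)·f(x) with s(x) ≡ x^3 + 7x^2 + 6x + 11 (mod f), so a(x)^(-1) ≡ s(x) = x^3 + 7x^2 + 6x + 11 (mod f). Check: (x^3 + 2x^2 + 2x + 8)·(x^3 + 7x^2 + 6x + 11) = x^6 + 9x^5 + 9x^4 + 6x^3 + 12x^2 + 5x + 10 ≡ 1 (mod x^4 + x^3 + 8x^2 + x + 8).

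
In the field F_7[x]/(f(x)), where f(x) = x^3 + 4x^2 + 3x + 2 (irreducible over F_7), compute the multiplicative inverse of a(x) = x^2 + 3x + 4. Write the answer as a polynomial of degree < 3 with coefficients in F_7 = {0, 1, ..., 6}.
a(x)^(-1) ≡ 5x^2 + 3 (mod f(x))

Since f is irreducible over F_7, F_7[x]/(f) is a field and a(x) ≠ 0 has an inverse. Apply the extended Euclidean algorithm to f(x) and a(x) in F_7[x]: f(x) = (x + 1)·a(x) + (3x + 5);  a(x) = (5x + 2)·(3x + 5) + (1). The last nonzero remainder is the constant 1 = gcd(f, a) in F_7. Back-substituting through the division chain expresses 1 = s(x)·a(x) + t(x)·f(x) with s(x) ≡ 5x^2 + 3 (mod f), so a(x)^(-1) ≡ s(x) = 5x^2 + 3 (mod f). Check: (x^2 + 3x + 4)·(5x^2 + 3) = 5x^4 + x^3 + 2x^2 + 2x + 5 ≡ 1 (mod x^3 + 4x^2 + 3x + 2).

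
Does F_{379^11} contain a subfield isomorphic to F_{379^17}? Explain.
No: F_{379^17} is not a subfield of F_{379^11}

F_{p^m} embeds in F_{p^n} iff m | n. Here 17 ∤ 11 (since 11 = 0·17 + 11 with remainder 11 ≠ 0), so F_{379^17} is not a subfield of F_{379^11}. Equivalently: if it were, the tower law would give 17 = [F_{379^17}:F_379] dividing [F_{379^11}:F_379] = 11, contradiction.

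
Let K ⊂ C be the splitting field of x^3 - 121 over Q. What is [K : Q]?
[K : Q] = 6

The roots of x^3 - 121 are ∛121, ω∛121, ω^2∛121 where ω = e^(2πi/3) is a primitive cube root of unity, so K = Q(∛121, ω). Now [Q(∛121):Q] = 3 (since 121 is not a perfect cube, x^3 - 121 is irreducible) and [Q(ω):Q] = 2. Both 2 and 3 divide [K:Q], and [K:Q] ≤ 3·2 = 6, so [K:Q] = 6. (Equivalently: Q(∛121) ⊂ R but ω ∉ R, so [K : Q(∛121)] = 2.)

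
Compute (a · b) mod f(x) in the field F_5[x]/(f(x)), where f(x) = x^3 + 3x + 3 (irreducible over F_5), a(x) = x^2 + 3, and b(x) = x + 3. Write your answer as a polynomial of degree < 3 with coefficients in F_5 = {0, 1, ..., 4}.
a · b ≡ 3x^2 + 1 (mod f(x))

Multiply in F_5[x]: a(x)·b(x) = (x^2 + 3)·(x + 3) = x^3 + 3x^2 + 3x + 4. This has degree ≥ 3, so divide by f(x) over F_5: x^3 + 3x^2 + 3x + 4 = (1)·(x^3 + 3x + 3) + (3x^2 + 1). Hence a·b ≡ 3x^2 + 1 (mod f). (F_5[x]/(f) is a field with 5^3 = 125 elements since f is irreducible of degree 3.)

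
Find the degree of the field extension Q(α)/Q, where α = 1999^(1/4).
[Q(α):Q] = 4

α is a root of x^4 - 1999. By Eisenstein's criterion at the prime p = 1999 (which divides the constant term 1999 but p^2 = 3996001 does not, since 1999 is squarefree), x^4 - 1999 is irreducible over Q. Hence [Q(α):Q] = 4.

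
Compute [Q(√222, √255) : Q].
[Q(√222, √255) : Q] = 4

[Q(√222):Q] = 2 (min poly x^2 - 222, irreducible since 222 is squarefree > 1). For the top step, suppose √255 ∈ Q(√222), say √255 = c + d√222 with c, d ∈ Q. Squaring: 255 = c^2 + 222d^2 + 2cd√222. Since √222 ∉ Q this forces 2cd = 0. If d = 0 then √255 = c ∈ Q, contradicting 255 squarefree > 1. If c = 0 then 255 = 222d^2, so 222·255 = (222d)^2 is a perfect square in Q — but 222·255 = 56610 is not a perfect square (since 222 and 255 are distinct squarefree integers). Contradiction. Hence √255 ∉ Q(√222), so x^2 - 255 stays irreducible over Q(√222) and [Q(√222, √255) : Q(√222)] = 2. By the tower law, [Q(√222, √255) : Q] = 2 · 2 = 4.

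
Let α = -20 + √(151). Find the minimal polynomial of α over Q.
m_α(x) = x^2 + 40x + 249

From α + 20 = √(151), squaring gives (α + 20)^2 = 151, i.e. α^2 + 40α + 400 = 151, so α^2 + 40α + 249 = 0. The discriminant of x^2 + 40x + 249 is (40)^2 - 4·(249) = 1600 - 996 = 604, and 4·(151) is not a perfect square in Q since 151 is squarefree and ≠ 1. Hence x^2 + 40x + 249 is irreducible over Q and is the minimal polynomial of α.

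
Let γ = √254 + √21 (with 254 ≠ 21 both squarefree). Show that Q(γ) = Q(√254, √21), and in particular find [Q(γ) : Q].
[Q(γ) : Q] = 4 (equivalently, Q(γ) = Q(√254, √21))

Obviously Q(γ) ⊆ Q(√254, √21), and [Q(√254, √21):Q] = 4 (since 254, 21 are distinct squarefree integers > 1 with 5334 not a perfect square). To show equality we compute the minimal polynomial of γ. From γ = √254 + √21: γ^2 = 254 + 2√(5334) + 21 = 275 + 2√(5334), so γ^2 - 275 = 2√(5334); squaring, (γ^2 - 275)^2 = 4·5334, i.e. γ^4 - 550γ^2 + 75625 - 21336 = 0, i.e. γ^4 - 550γ^2 + 54289 = 0. So γ is a root of x^4 - 550x^2 + 54289. This polynomial is irreducible over Q: it has no rational root (each ±√254 ± √21 is irrational), and any factorization into two quadratics over Q would force √(5334) ∈ Q (pairing opposite roots) or √254, √21 ∈ Q (other pairings), all impossible. Hence [Q(γ):Q] = 4 = [Q(√254, √21):Q], so Q(γ) = Q(√254, √21).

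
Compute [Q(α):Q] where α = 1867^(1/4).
[Q(α):Q] = 4

α is a root of x^4 - 1867. By Eisenstein's criterion at the prime p = 1867 (which divides the constant term 1867 but p^2 = 3485689 does not, since 1867 is squarefree), x^4 - 1867 is irreducible over Q. Hence [Q(α):Q] = 4.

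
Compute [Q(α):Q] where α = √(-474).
[Q(α):Q] = 2

[Q(α):Q] equals the degree of the minimal polynomial of α. Here α^2 = -474 and x^2 + 474 is irreducible (d = -474 is squarefree, ≠ 1, hence not a square), so deg(m_α) = 2. Thus [Q(α):Q] = 2.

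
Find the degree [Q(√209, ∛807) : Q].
[Q(√209, ∛807) : Q] = 6

Let L = Q(√209, ∛807). Since Q(√209) ⊂ L and [Q(√209):Q] = 2, the tower law gives 2 | [L:Q]. Likewise Q(∛807) ⊂ L with [Q(∛807):Q] = 3 (because 807 is not a perfect cube), so 3 | [L:Q]. As gcd(2,3) = 1, [L:Q] is divisible by 6. Conversely L is generated over Q by √209 and ∛807, so [L:Q] ≤ 2·3 = 6. Therefore [Q(√209, ∛807) : Q] = 6.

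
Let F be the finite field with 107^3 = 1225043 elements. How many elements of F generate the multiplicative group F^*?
There are φ(1225042) = 471744 primitive elements

F_q^* is cyclic of order q - 1 = 1225042. A cyclic group of order m has exactly φ(m) generators. Here m = 1225042 = 2 · 7 · 13 · 53 · 127, so the number of primitive elements is φ(1225042) = 471744.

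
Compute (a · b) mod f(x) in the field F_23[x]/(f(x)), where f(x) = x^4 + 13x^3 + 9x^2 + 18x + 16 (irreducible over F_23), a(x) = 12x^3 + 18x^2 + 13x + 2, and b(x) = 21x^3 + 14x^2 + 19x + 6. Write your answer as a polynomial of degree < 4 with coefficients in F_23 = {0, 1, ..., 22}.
a · b ≡ 12x^3 + 7x^2 + x + 17 (mod f(x))

Multiply in F_23[x]: a(x)·b(x) = (12x^3 + 18x^2 + 13x + 2)·(21x^3 + 14x^2 + 19x + 6) = 22x^6 + 17x^5 + 17x^4 + 17x^3 + 15x^2 + x + 12. This has degree ≥ 4, so divide by f(x) over F_23: 22x^6 + 17x^5 + 17x^4 + 17x^3 + 15x^2 + x + 12 = (22x^2 + 7x + 4)·(x^4 + 13x^3 + 9x^2 + 18x + 16) + (12x^3 + 7x^2 + x + 17). Hence a·b ≡ 12x^3 + 7x^2 + x + 17 (mod f). (F_23[x]/(f) is a field with 23^4 = 279841 elements since f is irreducible of degree 4.)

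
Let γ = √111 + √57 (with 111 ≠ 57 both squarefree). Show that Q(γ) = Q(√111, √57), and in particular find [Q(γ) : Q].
[Q(γ) : Q] = 4 (equivalently, Q(γ) = Q(√111, √57))

Obviously Q(γ) ⊆ Q(√111, √57), and [Q(√111, √57):Q] = 4 (since 111, 57 are distinct squarefree integers > 1 with 6327 not a perfect square). To show equality we compute the minimal polynomial of γ. From γ = √111 + √57: γ^2 = 111 + 2√(6327) + 57 = 168 + 2√(6327), so γ^2 - 168 = 2√(6327); squaring, (γ^2 - 168)^2 = 4·6327, i.e. γ^4 - 336γ^2 + 28224 - 25308 = 0, i.e. γ^4 - 336γ^2 + 2916 = 0. So γ is a root of x^4 - 336x^2 + 2916. This polynomial is irreducible over Q: it has no rational root (each ±√111 ± √57 is irrational), and any factorization into two quadratics over Q would force √(6327) ∈ Q (pairing opposite roots) or √111, √57 ∈ Q (other pairings), all impossible. Hence [Q(γ):Q] = 4 = [Q(√111, √57):Q], so Q(γ) = Q(√111, √57).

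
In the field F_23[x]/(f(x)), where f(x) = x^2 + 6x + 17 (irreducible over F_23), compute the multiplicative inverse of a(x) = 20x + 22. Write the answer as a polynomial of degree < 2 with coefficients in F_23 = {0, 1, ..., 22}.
a(x)^(-1) ≡ 10x + 3 (mod f(x))

Since f is irreducible over F_23, F_23[x]/(f) is a field and a(x) ≠ 0 has an inverse. Apply the extended Euclidean algorithm to f(x) and a(x) in F_23[x]: f(x) = (15x + 16)·a(x) + (10). The last nonzero remainder is the constant 10 = gcd(f, a) in F_23. Back-substituting through the division chain expresses 10 = s(x)·a(x) + t(x)·f(x) with s(x) ≡ 8x + 7 (mod f), so (8x + 7)·a(x) ≡ 10 (mod f). Multiplying by 10^(-1) ≡ 7 in F_23 gives a(x)^(-1) ≡ 7·(8x + 7) ≡ 10x + 3 (mod f). Check: (20x + 22)·(10x + 3) = 16x^2 + 4x + 20 ≡ 1 (mod x^2 + 6x + 17).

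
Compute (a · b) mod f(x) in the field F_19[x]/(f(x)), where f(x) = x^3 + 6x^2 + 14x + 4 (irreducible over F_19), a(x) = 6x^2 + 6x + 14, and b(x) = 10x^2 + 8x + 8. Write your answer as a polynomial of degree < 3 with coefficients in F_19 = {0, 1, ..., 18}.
a · b ≡ 15x^2 + 9x + 18 (mod f(x))

Multiply in F_19[x]: a(x)·b(x) = (6x^2 + 6x + 14)·(10x^2 + 8x + 8) = 3x^4 + 13x^3 + 8x^2 + 8x + 17. This has degree ≥ 3, so divide by f(x) over F_19: 3x^4 + 13x^3 + 8x^2 + 8x + 17 = (3x + 14)·(x^3 + 6x^2 + 14x + 4) + (15x^2 + 9x + 18). Hence a·b ≡ 15x^2 + 9x + 18 (mod f). (F_19[x]/(f) is a field with 19^3 = 6859 elements since f is irreducible of degree 3.)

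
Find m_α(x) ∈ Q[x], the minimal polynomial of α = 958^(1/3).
m_α(x) = x^3 - 958

α satisfies α^3 = 958, so x^3 - 958 annihilates α. By the rational root test, a rational root p/q (in lowest terms) of x^3 - 958 would satisfy p^3 = 958 q^3, forcing q = 1 and p^3 = 958; but 958 is not a perfect cube, contradiction. A monic cubic over Q with no rational root is irreducible (any nontrivial factorization would include a linear factor). Hence x^3 - 958 is the minimal polynomial of α, and in particular [Q(α):Q] = 3.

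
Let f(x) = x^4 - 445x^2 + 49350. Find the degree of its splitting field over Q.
[K : Q] = 4

Solving the quadratic in x^2: x^2 = (445 ± √(445^2 - 4·49350))/2 = (445 ± √625)/2 = (445 ± 25)/2, giving x^2 = 235 or x^2 = 210. So f(x) = (x^2 - 235)(x^2 - 210) and the roots of f are ±√235, ±√210. Hence the splitting field is K = Q(√235, √210). Since 235 and 210 are distinct squarefree integers > 1, their product 49350 is not a perfect square, so √210 ∉ Q(√235). By the tower law [K:Q] = [Q(√235,√210):Q(√235)] · [Q(√235):Q] = 2 · 2 = 4.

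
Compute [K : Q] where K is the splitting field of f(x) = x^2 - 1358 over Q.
[K : Q] = 2

f(x) = x^2 - 1358 factors as (x - √1358)(x + √1358). The splitting field is K = Q(√1358). Since 1358 is squarefree and > 1, it is not a perfect square, so x^2 - 1358 is irreducible over Q and [Q(√1358) : Q] = 2. Hence [K : Q] = 2.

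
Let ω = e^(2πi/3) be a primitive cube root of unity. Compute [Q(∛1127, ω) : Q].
[Q(∛1127, ω) : Q] = 6

[Q(∛1127):Q] = 3 (min poly x^3 - 1127, irreducible since 1127 is not a perfect cube). [Q(ω):Q] = 2 (min poly x^2 + x + 1). Since Q(∛1127) ⊂ R and ω ∉ R, we have ω ∉ Q(∛1127), so x^2 + x + 1 remains irreducible over Q(∛1127) and [Q(∛1127, ω) : Q(∛1127)] = 2. By the tower law, [Q(∛1127, ω) : Q] = 3 · 2 = 6. (In fact Q(∛1127, ω) is the splitting field of x^3 - 1127 over Q.)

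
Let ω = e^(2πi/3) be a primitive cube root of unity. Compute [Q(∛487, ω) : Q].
[Q(∛487, ω) : Q] = 6

[Q(∛487):Q] = 3 (min poly x^3 - 487, irreducible since 487 is not a perfect cube). [Q(ω):Q] = 2 (min poly x^2 + x + 1). Since Q(∛487) ⊂ R and ω ∉ R, we have ω ∉ Q(∛487), so x^2 + x + 1 remains irreducible over Q(∛487) and [Q(∛487, ω) : Q(∛487)] = 2. By the tower law, [Q(∛487, ω) : Q] = 3 · 2 = 6. (In fact Q(∛487, ω) is the splitting field of x^3 - 487 over Q.)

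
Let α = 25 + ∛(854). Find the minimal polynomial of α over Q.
m_α(x) = x^3 - 75x^2 + 1875x - 16479

Set β = α - 25 = ∛(854), so β^3 = 854. Then (α - 25)^3 - 854 = 0, i.e. α is a root of g(x) = (x - 25)^3 - 854 = x^3 - 75x^2 + 1875x - 16479. Since g(x) = h(x - 25) where h(x) = x^3 - 854, and h is irreducible over Q (because 854 is not a perfect cube, so h has no rational root, and a monic cubic with no rational root is irreducible), g is also irreducible (irreducibility is preserved under the substitution x → x - 25). Hence m_α(x) = x^3 - 75x^2 + 1875x - 16479.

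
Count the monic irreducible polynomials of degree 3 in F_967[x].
There are 301410032 monic irreducible polynomials of degree 3 over F_967

Each element of F_{967^3} that lies in no proper subfield is a root of exactly one monic irreducible of degree 3 over F_967, and each such polynomial has 3 distinct roots in F_{967^3}. By Möbius inversion the count is N_967(3) = (1/3) Σ_{d|3} μ(3/d) · 967^d = (1/3)(μ(3)·967^1 + μ(1)·967^3) = 904230096/3 = 301410032.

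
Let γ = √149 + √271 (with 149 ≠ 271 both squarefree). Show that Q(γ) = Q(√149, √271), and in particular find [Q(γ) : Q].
[Q(γ) : Q] = 4 (equivalently, Q(γ) = Q(√149, √271))

Obviously Q(γ) ⊆ Q(√149, √271), and [Q(√149, √271):Q] = 4 (since 149, 271 are distinct squarefree integers > 1 with 40379 not a perfect square). To show equality we compute the minimal polynomial of γ. From γ = √149 + √271: γ^2 = 149 + 2√(40379) + 271 = 420 + 2√(40379), so γ^2 - 420 = 2√(40379); squaring, (γ^2 - 420)^2 = 4·40379, i.e. γ^4 - 840γ^2 + 176400 - 161516 = 0, i.e. γ^4 - 840γ^2 + 14884 = 0. So γ is a root of x^4 - 840x^2 + 14884. This polynomial is irreducible over Q: it has no rational root (each ±√149 ± √271 is irrational), and any factorization into two quadratics over Q would force √(40379) ∈ Q (pairing opposite roots) or √149, √271 ∈ Q (other pairings), all impossible. Hence [Q(γ):Q] = 4 = [Q(√149, √271):Q], so Q(γ) = Q(√149, √271).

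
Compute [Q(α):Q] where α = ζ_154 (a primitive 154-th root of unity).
[Q(α):Q] = 60

The minimal polynomial of ζ_154 over Q is the 154-th cyclotomic polynomial Φ_154(x), which is irreducible over Q and has degree φ(154) = 60. Hence [Q(α):Q] = φ(154) = 60.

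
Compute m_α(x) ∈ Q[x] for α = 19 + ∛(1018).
m_α(x) = x^3 - 57x^2 + 1083x - 7877

Set β = α - 19 = ∛(1018), so β^3 = 1018. Then (α - 19)^3 - 1018 = 0, i.e. α is a root of g(x) = (x - 19)^3 - 1018 = x^3 - 57x^2 + 1083x - 7877. Since g(x) = h(x - 19) where h(x) = x^3 - 1018, and h is irreducible over Q (because 1018 is not a perfect cube, so h has no rational root, and a monic cubic with no rational root is irreducible), g is also irreducible (irreducibility is preserved under the substitution x → x - 19). Hence m_α(x) = x^3 - 57x^2 + 1083x - 7877.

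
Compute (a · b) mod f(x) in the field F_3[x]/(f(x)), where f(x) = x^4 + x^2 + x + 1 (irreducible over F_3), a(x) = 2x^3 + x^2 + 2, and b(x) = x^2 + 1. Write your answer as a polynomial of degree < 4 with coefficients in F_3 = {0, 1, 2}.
a · b ≡ 1 (mod f(x))

Multiply in F_3[x]: a(x)·b(x) = (2x^3 + x^2 + 2)·(x^2 + 1) = 2x^5 + x^4 + 2x^3 + 2. This has degree ≥ 4, so divide by f(x) over F_3: 2x^5 + x^4 + 2x^3 + 2 = (2x + 1)·(x^4 + x^2 + x + 1) + (1). Hence a·b ≡ 1 (mod f). (F_3[x]/(f) is a field with 3^4 = 81 elements since f is irreducible of degree 4.)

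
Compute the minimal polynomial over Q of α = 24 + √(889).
m_α(x) = x^2 - 48x - 313

From α - 24 = √(889), squaring gives (α - 24)^2 = 889, i.e. α^2 - 48α + 576 = 889, so α^2 - 48α - 313 = 0. The discriminant of x^2 - 48x - 313 is (-48)^2 - 4·(-313) = 2304 + 1252 = 3556, and 4·(889) is not a perfect square in Q since 889 is squarefree and ≠ 1. Hence x^2 - 48x - 313 is irreducible over Q and is the minimal polynomial of α.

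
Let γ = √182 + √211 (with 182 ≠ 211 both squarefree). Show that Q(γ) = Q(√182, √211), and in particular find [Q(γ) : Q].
[Q(γ) : Q] = 4 (equivalently, Q(γ) = Q(√182, √211))

Obviously Q(γ) ⊆ Q(√182, √211), and [Q(√182, √211):Q] = 4 (since 182, 211 are distinct squarefree integers > 1 with 38402 not a perfect square). To show equality we compute the minimal polynomial of γ. From γ = √182 + √211: γ^2 = 182 + 2√(38402) + 211 = 393 + 2√(38402), so γ^2 - 393 = 2√(38402); squaring, (γ^2 - 393)^2 = 4·38402, i.e. γ^4 - 786γ^2 + 154449 - 153608 = 0, i.e. γ^4 - 786γ^2 + 841 = 0. So γ is a root of x^4 - 786x^2 + 841. This polynomial is irreducible over Q: it has no rational root (each ±√182 ± √211 is irrational), and any factorization into two quadratics over Q would force √(38402) ∈ Q (pairing opposite roots) or √182, √211 ∈ Q (other pairings), all impossible. Hence [Q(γ):Q] = 4 = [Q(√182, √211):Q], so Q(γ) = Q(√182, √211).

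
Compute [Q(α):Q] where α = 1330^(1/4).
[Q(α):Q] = 4

α is a root of x^4 - 1330. By Eisenstein's criterion at the prime p = 2 (which divides the constant term 1330 but p^2 = 4 does not, since 1330 is squarefree), x^4 - 1330 is irreducible over Q. Hence [Q(α):Q] = 4.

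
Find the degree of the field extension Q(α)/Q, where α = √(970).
[Q(α):Q] = 2

[Q(α):Q] equals the degree of the minimal polynomial of α. Here α^2 = 970 and x^2 - 970 is irreducible (d = 970 is squarefree, ≠ 1, hence not a square), so deg(m_α) = 2. Thus [Q(α):Q] = 2.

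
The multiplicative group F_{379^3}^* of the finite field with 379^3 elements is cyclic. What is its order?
|F_{379^3}^*| = 54439938

F_{379^3} has 379^3 = 54439939 elements; its multiplicative group consists of all nonzero elements, so |F_{379^3}^*| = 54439939 - 1 = 54439938. (It is cyclic since any finite subgroup of the multiplicative group of a field is cyclic.)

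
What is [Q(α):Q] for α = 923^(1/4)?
[Q(α):Q] = 4

α is a root of x^4 - 923. By Eisenstein's criterion at the prime p = 13 (which divides the constant term 923 but p^2 = 169 does not, since 923 is squarefree), x^4 - 923 is irreducible over Q. Hence [Q(α):Q] = 4.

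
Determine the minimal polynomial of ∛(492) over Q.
m_α(x) = x^3 - 492

α satisfies α^3 = 492, so x^3 - 492 annihilates α. By the rational root test, a rational root p/q (in lowest terms) of x^3 - 492 would satisfy p^3 = 492 q^3, forcing q = 1 and p^3 = 492; but 492 is not a perfect cube, contradiction. A monic cubic over Q with no rational root is irreducible (any nontrivial factorization would include a linear factor). Hence x^3 - 492 is the minimal polynomial of α, and in particular [Q(α):Q] = 3.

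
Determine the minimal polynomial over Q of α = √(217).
m_α(x) = x^2 - 217

α satisfies α^2 - 217 = 0, so x^2 - 217 annihilates α. Since d = 217 is squarefree and ≠ 1, it is not a perfect square in Q, so x^2 - 217 has no rational root and is therefore irreducible over Q (a degree-2 polynomial over a field is irreducible iff it has no root). Hence m_α(x) = x^2 - 217.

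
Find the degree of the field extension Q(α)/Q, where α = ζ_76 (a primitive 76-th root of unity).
[Q(α):Q] = 36

The minimal polynomial of ζ_76 over Q is the 76-th cyclotomic polynomial Φ_76(x), which is irreducible over Q and has degree φ(76) = 36. Hence [Q(α):Q] = φ(76) = 36.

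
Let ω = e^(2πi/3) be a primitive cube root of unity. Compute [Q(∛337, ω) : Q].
[Q(∛337, ω) : Q] = 6

[Q(∛337):Q] = 3 (min poly x^3 - 337, irreducible since 337 is not a perfect cube). [Q(ω):Q] = 2 (min poly x^2 + x + 1). Since Q(∛337) ⊂ R and ω ∉ R, we have ω ∉ Q(∛337), so x^2 + x + 1 remains irreducible over Q(∛337) and [Q(∛337, ω) : Q(∛337)] = 2. By the tower law, [Q(∛337, ω) : Q] = 3 · 2 = 6. (In fact Q(∛337, ω) is the splitting field of x^3 - 337 over Q.)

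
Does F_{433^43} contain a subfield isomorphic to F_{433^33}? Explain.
No: F_{433^33} is not a subfield of F_{433^43}

F_{p^m} embeds in F_{p^n} iff m | n. Here 33 ∤ 43 (since 43 = 1·33 + 10 with remainder 10 ≠ 0), so F_{433^33} is not a subfield of F_{433^43}. Equivalently: if it were, the tower law would give 33 = [F_{433^33}:F_433] dividing [F_{433^43}:F_433] = 43, contradiction.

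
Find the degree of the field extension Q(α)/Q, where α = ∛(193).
[Q(α):Q] = 3

The minimal polynomial of α is x^3 - 193, irreducible over Q since 193 is not a perfect cube (so x^3 - 193 has no rational root). Hence [Q(α):Q] = deg(m_α) = 3.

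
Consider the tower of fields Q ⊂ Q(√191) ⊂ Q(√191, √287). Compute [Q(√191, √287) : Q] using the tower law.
[Q(√191, √287) : Q] = 4

[Q(√191):Q] = 2 (min poly x^2 - 191, irreducible since 191 is squarefree > 1). For the top step, suppose √287 ∈ Q(√191), say √287 = c + d√191 with c, d ∈ Q. Squaring: 287 = c^2 + 191d^2 + 2cd√191. Since √191 ∉ Q this forces 2cd = 0. If d = 0 then √287 = c ∈ Q, contradicting 287 squarefree > 1. If c = 0 then 287 = 191d^2, so 191·287 = (191d)^2 is a perfect square in Q — but 191·287 = 54817 is not a perfect square (since 191 and 287 are distinct squarefree integers). Contradiction. Hence √287 ∉ Q(√191), so x^2 - 287 stays irreducible over Q(√191) and [Q(√191, √287) : Q(√191)] = 2. By the tower law, [Q(√191, √287) : Q] = 2 · 2 = 4.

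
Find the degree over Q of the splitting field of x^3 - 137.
[K : Q] = 6

The roots of x^3 - 137 are ∛137, ω∛137, ω^2∛137 where ω = e^(2πi/3) is a primitive cube root of unity, so K = Q(∛137, ω). Now [Q(∛137):Q] = 3 (since 137 is not a perfect cube, x^3 - 137 is irreducible) and [Q(ω):Q] = 2. Both 2 and 3 divide [K:Q], and [K:Q] ≤ 3·2 = 6, so [K:Q] = 6. (Equivalently: Q(∛137) ⊂ R but ω ∉ R, so [K : Q(∛137)] = 2.)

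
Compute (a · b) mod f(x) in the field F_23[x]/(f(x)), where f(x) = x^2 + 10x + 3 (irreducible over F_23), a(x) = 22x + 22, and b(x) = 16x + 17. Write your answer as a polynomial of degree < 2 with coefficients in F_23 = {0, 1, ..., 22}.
a · b ≡ 12x + 8 (mod f(x))

Multiply in F_23[x]: a(x)·b(x) = (22x + 22)·(16x + 17) = 7x^2 + 13x + 6. This has degree ≥ 2, so divide by f(x) over F_23: 7x^2 + 13x + 6 = (7)·(x^2 + 10x + 3) + (12x + 8). Hence a·b ≡ 12x + 8 (mod f). (F_23[x]/(f) is a field with 23^2 = 529 elements since f is irreducible of degree 2.)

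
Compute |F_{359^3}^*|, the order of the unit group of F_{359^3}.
|F_{359^3}^*| = 46268278

F_{359^3} has 359^3 = 46268279 elements; its multiplicative group consists of all nonzero elements, so |F_{359^3}^*| = 46268279 - 1 = 46268278. (It is cyclic since any finite subgroup of the multiplicative group of a field is cyclic.)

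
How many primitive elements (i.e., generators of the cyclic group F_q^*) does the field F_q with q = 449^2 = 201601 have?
There are φ(201600) = 46080 primitive elements

F_q^* is cyclic of order q - 1 = 201600. A cyclic group of order m has exactly φ(m) generators. Here m = 201600 = 2^7 · 3^2 · 5^2 · 7, so the number of primitive elements is φ(201600) = 46080.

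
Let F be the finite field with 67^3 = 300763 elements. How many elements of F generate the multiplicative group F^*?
There are φ(300762) = 75600 primitive elements

F_q^* is cyclic of order q - 1 = 300762. A cyclic group of order m has exactly φ(m) generators. Here m = 300762 = 2 · 3^2 · 7^2 · 11 · 31, so the number of primitive elements is φ(300762) = 75600.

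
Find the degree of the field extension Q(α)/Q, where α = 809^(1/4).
[Q(α):Q] = 4

α is a root of x^4 - 809. By Eisenstein's criterion at the prime p = 809 (which divides the constant term 809 but p^2 = 654481 does not, since 809 is squarefree), x^4 - 809 is irreducible over Q. Hence [Q(α):Q] = 4.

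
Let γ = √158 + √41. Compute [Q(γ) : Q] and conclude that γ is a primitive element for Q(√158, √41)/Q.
[Q(γ) : Q] = 4 (equivalently, Q(γ) = Q(√158, √41))

Obviously Q(γ) ⊆ Q(√158, √41), and [Q(√158, √41):Q] = 4 (since 158, 41 are distinct squarefree integers > 1 with 6478 not a perfect square). To show equality we compute the minimal polynomial of γ. From γ = √158 + √41: γ^2 = 158 + 2√(6478) + 41 = 199 + 2√(6478), so γ^2 - 199 = 2√(6478); squaring, (γ^2 - 199)^2 = 4·6478, i.e. γ^4 - 398γ^2 + 39601 - 25912 = 0, i.e. γ^4 - 398γ^2 + 13689 = 0. So γ is a root of x^4 - 398x^2 + 13689. This polynomial is irreducible over Q: it has no rational root (each ±√158 ± √41 is irrational), and any factorization into two quadratics over Q would force √(6478) ∈ Q (pairing opposite roots) or √158, √41 ∈ Q (other pairings), all impossible. Hence [Q(γ):Q] = 4 = [Q(√158, √41):Q], so Q(γ) = Q(√158, √41).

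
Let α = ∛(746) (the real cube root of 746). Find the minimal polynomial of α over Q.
m_α(x) = x^3 - 746

α satisfies α^3 = 746, so x^3 - 746 annihilates α. By the rational root test, a rational root p/q (in lowest terms) of x^3 - 746 would satisfy p^3 = 746 q^3, forcing q = 1 and p^3 = 746; but 746 is not a perfect cube, contradiction. A monic cubic over Q with no rational root is irreducible (any nontrivial factorization would include a linear factor). Hence x^3 - 746 is the minimal polynomial of α, and in particular [Q(α):Q] = 3.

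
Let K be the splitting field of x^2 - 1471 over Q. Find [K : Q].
[K : Q] = 2

f(x) = x^2 - 1471 factors as (x - √1471)(x + √1471). The splitting field is K = Q(√1471). Since 1471 is squarefree and > 1, it is not a perfect square, so x^2 - 1471 is irreducible over Q and [Q(√1471) : Q] = 2. Hence [K : Q] = 2.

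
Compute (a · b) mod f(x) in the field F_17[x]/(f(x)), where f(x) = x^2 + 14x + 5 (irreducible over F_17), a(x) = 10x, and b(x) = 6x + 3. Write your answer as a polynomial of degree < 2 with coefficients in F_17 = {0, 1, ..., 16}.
a · b ≡ 6x + 6 (mod f(x))

Multiply in F_17[x]: a(x)·b(x) = (10x)·(6x + 3) = 9x^2 + 13x. This has degree ≥ 2, so divide by f(x) over F_17: 9x^2 + 13x = (9)·(x^2 + 14x + 5) + (6x + 6). Hence a·b ≡ 6x + 6 (mod f). (F_17[x]/(f) is a field with 17^2 = 289 elements since f is irreducible of degree 2.)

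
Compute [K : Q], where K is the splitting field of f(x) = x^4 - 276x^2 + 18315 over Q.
[K : Q] = 4

Solving the quadratic in x^2: x^2 = (276 ± √(276^2 - 4·18315))/2 = (276 ± √2916)/2 = (276 ± 54)/2, giving x^2 = 111 or x^2 = 165. So f(x) = (x^2 - 111)(x^2 - 165) and the roots of f are ±√111, ±√165. Hence the splitting field is K = Q(√111, √165). Since 111 and 165 are distinct squarefree integers > 1, their product 18315 is not a perfect square, so √165 ∉ Q(√111). By the tower law [K:Q] = [Q(√111,√165):Q(√111)] · [Q(√111):Q] = 2 · 2 = 4.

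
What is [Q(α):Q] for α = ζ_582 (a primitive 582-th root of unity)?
[Q(α):Q] = 192

The minimal polynomial of ζ_582 over Q is the 582-th cyclotomic polynomial Φ_582(x), which is irreducible over Q and has degree φ(582) = 192. Hence [Q(α):Q] = φ(582) = 192.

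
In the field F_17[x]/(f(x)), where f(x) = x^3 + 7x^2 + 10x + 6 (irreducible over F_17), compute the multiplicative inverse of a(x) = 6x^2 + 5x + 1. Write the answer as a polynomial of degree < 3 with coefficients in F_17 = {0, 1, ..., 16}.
a(x)^(-1) ≡ 3x^2 + 14x + 9 (mod f(x))

Since f is irreducible over F_17, F_17[x]/(f) is a field and a(x) ≠ 0 has an inverse. Apply the extended Euclidean algorithm to f(x) and a(x) in F_17[x]: f(x) = (3x + 10)·a(x) + (8x + 13);  a(x) = (5x + 1)·(8x + 13) + (5). The last nonzero remainder is the constant 5 = gcd(f, a) in F_17. Back-substituting through the division chain expresses 5 = s(x)·a(x) + t(x)·f(x) with s(x) ≡ 15x^2 + 2x + 11 (mod f), so (15x^2 + 2x + 11)·a(x) ≡ 5 (mod f). Multiplying by 5^(-1) ≡ 7 in F_17 gives a(x)^(-1) ≡ 7·(15x^2 + 2x + 11) ≡ 3x^2 + 14x + 9 (mod f). Check: (6x^2 + 5x + 1)·(3x^2 + 14x + 9) = x^4 + 14x^3 + 8x^2 + 8x + 9 ≡ 1 (mod x^3 + 7x^2 + 10x + 6).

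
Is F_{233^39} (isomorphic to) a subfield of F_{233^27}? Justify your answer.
No: F_{233^39} is not a subfield of F_{233^27}

F_{p^m} embeds in F_{p^n} iff m | n. Here 39 ∤ 27 (since 27 = 0·39 + 27 with remainder 27 ≠ 0), so F_{233^39} is not a subfield of F_{233^27}. Equivalently: if it were, the tower law would give 39 = [F_{233^39}:F_233] dividing [F_{233^27}:F_233] = 27, contradiction.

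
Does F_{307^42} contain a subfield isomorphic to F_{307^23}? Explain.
No: F_{307^23} is not a subfield of F_{307^42}

F_{p^m} embeds in F_{p^n} iff m | n. Here 23 ∤ 42 (since 42 = 1·23 + 19 with remainder 19 ≠ 0), so F_{307^23} is not a subfield of F_{307^42}. Equivalently: if it were, the tower law would give 23 = [F_{307^23}:F_307] dividing [F_{307^42}:F_307] = 42, contradiction.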